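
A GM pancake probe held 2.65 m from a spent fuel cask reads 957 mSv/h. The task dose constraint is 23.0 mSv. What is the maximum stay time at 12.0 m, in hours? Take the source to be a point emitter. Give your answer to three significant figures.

Intensity scales as (d₁/d₂)², so rate at 12.0 m:
(2.65/12.0)² = 0.04877, so 957 × 0.04877 = 46.67 mSv/h.
Stay time = 23.0 mSv ÷ 46.67 mSv/h = 0.4928 h.

0.493 h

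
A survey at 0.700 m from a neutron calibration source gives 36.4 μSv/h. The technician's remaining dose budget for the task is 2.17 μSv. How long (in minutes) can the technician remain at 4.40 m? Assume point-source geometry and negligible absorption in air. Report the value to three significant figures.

Applying the 1/r² law, rate at 4.40 m:
36.4 × (0.700/4.40)² = 36.4 × 0.02531 = 0.9213 μSv/h.
Stay time = 2.17 μSv ÷ 0.9213 μSv/h = 2.355 h = 141.3 min.

141 min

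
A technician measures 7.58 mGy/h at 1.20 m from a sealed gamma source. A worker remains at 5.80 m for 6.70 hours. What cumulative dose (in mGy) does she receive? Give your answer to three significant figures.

Applying the 1/r² law, rate at 5.80 m:
(1.20/5.80)² = 0.04281, so 7.58 × 0.04281 = 0.3245 mGy/h.
Dose = rate × time = 0.3245 mGy/h × 6.700 h = 2.174 mGy.

2.17 mGy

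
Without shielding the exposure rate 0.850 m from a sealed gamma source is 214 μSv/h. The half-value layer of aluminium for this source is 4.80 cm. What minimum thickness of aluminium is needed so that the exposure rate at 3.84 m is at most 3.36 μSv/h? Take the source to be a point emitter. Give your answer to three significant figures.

7.88 cm

At 3.84 m, distance alone gives 214 × (0.850/3.84)² = 214 × 0.04900 = 10.49 μSv/h.
Further attenuation needed: 10.49/3.36 = 3.122.
n = log₂(3.122) = 1.642 half-value layers.
Thickness = 1.642 × 4.80 cm = 7.882 cm.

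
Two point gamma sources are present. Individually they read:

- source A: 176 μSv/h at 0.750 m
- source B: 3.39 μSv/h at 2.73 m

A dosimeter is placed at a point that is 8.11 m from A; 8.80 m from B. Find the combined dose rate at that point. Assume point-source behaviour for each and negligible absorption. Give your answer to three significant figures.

Each source contributes Iᵢ·(dᵢ/rᵢ)²; contributions add.
A: 176 × (0.750/8.11)² = 1.505 μSv/h
B: 3.39 × (2.73/8.80)² = 0.3263 μSv/h
Total = 1.505 + 0.3263 = 1.831 μSv/h.

1.83 μSv/h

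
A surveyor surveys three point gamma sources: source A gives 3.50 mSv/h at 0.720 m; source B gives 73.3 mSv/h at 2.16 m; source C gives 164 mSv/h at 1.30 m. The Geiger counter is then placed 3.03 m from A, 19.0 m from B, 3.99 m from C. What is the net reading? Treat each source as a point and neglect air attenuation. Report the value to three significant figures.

18.6 mSv/h

By superposition, sum each source's inverse-square contribution:
A: 3.50 × (0.720/3.03)² = 0.1976 mSv/h
B: 73.3 × (2.16/19.0)² = 0.9473 mSv/h
C: 164 × (1.30/3.99)² = 17.41 mSv/h
Total = 0.1976 + 0.9473 + 17.41 = 18.55 mSv/h.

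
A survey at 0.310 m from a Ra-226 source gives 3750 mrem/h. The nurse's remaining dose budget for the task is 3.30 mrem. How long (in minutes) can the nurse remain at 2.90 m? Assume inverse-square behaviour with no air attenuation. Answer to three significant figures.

4.62 min

Applying the 1/r² law, rate at 2.90 m:
3750 × (0.310/2.90)² = 3750 × 0.01143 = 42.86 mrem/h.
Stay time = 3.30 mrem ÷ 42.86 mrem/h = 0.07699 h = 4.619 min.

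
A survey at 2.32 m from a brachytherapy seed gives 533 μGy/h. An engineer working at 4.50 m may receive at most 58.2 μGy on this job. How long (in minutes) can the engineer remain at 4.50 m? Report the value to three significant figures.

24.6 min

Since intensity falls as 1/r², rate at 4.50 m:
(2.32/4.50)² = 0.2658, so 533 × 0.2658 = 141.7 μGy/h.
Stay time = 58.2 μGy ÷ 141.7 μGy/h = 0.4107 h = 24.64 min.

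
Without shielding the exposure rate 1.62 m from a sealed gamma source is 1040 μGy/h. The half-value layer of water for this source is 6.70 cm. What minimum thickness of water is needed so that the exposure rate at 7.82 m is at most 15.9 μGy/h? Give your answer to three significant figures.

9.98 cm

At 7.82 m, distance alone gives 1040 × (1.62/7.82)² = 1040 × 0.04292 = 44.64 μGy/h.
Further attenuation needed: 44.64/15.9 = 2.808.
n = log₂(2.808) = 1.490 half-value layers.
Thickness = 1.490 × 6.70 cm = 9.983 cm.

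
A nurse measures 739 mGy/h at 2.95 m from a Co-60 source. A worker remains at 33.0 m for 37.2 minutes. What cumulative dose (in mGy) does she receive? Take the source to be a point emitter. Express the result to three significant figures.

3.66 mGy

Applying the 1/r² law, rate at 33.0 m:
739 × (2.95/33.0)² = 739 × 0.007991 = 5.905 mGy/h.
Dose = rate × time = 5.905 mGy/h × 0.6200 h = 3.661 mGy.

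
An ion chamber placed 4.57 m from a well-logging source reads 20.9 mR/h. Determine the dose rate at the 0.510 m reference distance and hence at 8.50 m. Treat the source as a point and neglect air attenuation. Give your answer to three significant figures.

1680 mR/h; 6.04 mR/h

Using I₁d₁² = I₂d₂²,
At 0.510 m: 20.9 × (4.57/0.510)² = 20.9 × 80.30 = 1678 mR/h
At 8.50 m: (0.510/8.50)² = 0.003600, so 1678 × 0.003600 = 6.041 mR/h.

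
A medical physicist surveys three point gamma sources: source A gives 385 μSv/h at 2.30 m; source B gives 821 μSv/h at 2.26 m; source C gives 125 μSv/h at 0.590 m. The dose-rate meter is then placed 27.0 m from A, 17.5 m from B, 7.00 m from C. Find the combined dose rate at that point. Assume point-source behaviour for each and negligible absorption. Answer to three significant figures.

By superposition, sum each source's inverse-square contribution:
A: 385 × (2.30/27.0)² = 2.794 μSv/h
B: 821 × (2.26/17.5)² = 13.69 μSv/h
C: 125 × (0.590/7.00)² = 0.8880 μSv/h
Total = 2.794 + 13.69 + 0.8880 = 17.37 μSv/h.

17.4 μSv/h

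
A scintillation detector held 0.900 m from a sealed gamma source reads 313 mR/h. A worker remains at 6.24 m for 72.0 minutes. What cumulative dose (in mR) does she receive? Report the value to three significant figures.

7.81 mR

Since intensity falls as 1/r², rate at 6.24 m:
(0.900/6.24)² = 0.02080, so 313 × 0.02080 = 6.510 mR/h.
Dose = rate × time = 6.510 mR/h × 1.200 h = 7.812 mR.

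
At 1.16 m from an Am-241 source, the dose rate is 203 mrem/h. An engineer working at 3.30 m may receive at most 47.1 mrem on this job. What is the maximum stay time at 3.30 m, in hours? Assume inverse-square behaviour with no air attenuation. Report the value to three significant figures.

Intensity scales as (d₁/d₂)², so rate at 3.30 m:
203 × (1.16/3.30)² = 203 × 0.1236 = 25.09 mrem/h.
Stay time = 47.1 mrem ÷ 25.09 mrem/h = 1.877 h.

1.88 h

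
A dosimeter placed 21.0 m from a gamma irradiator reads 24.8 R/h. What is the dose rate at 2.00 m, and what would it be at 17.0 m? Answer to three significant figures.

2730 R/h; 37.8 R/h

Since intensity falls as 1/r²,
At 2.00 m: (21.0/2.00)² = 110.2, so 24.8 × 110.2 = 2733 R/h
At 17.0 m: 2733 × (2.00/17.0)² = 2733 × 0.01384 = 37.82 R/h.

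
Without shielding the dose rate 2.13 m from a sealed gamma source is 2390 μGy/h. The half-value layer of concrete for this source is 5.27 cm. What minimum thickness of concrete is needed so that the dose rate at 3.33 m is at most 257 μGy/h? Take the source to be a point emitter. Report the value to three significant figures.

At 3.33 m, distance alone gives 2390 × (2.13/3.33)² = 2390 × 0.4091 = 977.7 μGy/h.
Further attenuation needed: 977.7/257 = 3.804.
n = log₂(3.804) = 1.928 half-value layers.
Thickness = 1.928 × 5.27 cm = 10.16 cm.

10.2 cm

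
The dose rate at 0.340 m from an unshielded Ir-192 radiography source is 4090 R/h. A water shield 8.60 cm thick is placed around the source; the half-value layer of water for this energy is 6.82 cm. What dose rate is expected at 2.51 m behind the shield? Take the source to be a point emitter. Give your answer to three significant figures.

Distance alone: (0.340/2.51)² = 0.01835, so 4090 × 0.01835 = 75.05 R/h.
Shield: 8.60/6.82 = 1.261 half-value layers → attenuation 2^(−1.261) = 0.4173.
Combined: 75.05 × 0.4173 = 31.32 R/h.

31.3 R/h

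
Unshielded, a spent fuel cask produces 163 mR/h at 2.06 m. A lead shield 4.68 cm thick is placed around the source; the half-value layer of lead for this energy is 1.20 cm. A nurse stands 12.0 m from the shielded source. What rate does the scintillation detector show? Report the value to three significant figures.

0.322 mR/h

Distance alone: (2.06/12.0)² = 0.02947, so 163 × 0.02947 = 4.804 mR/h.
Shield: 4.68/1.20 = 3.900 half-value layers → attenuation 2^(−3.900) = 0.06699.
Combined: 4.804 × 0.06699 = 0.3218 mR/h.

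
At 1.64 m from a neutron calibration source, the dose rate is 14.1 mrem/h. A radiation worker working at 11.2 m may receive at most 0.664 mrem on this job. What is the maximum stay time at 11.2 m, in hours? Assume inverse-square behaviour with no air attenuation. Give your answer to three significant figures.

2.20 h

By the inverse-square law, rate at 11.2 m:
(1.64/11.2)² = 0.02144, so 14.1 × 0.02144 = 0.3023 mrem/h.
Stay time = 0.664 mrem ÷ 0.3023 mrem/h = 2.196 h.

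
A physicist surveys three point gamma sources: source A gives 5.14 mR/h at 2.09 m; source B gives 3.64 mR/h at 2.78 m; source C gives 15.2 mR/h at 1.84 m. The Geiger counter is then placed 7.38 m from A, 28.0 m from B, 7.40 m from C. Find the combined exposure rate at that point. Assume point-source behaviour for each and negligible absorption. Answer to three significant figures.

By superposition, sum each source's inverse-square contribution:
A: 5.14 × (2.09/7.38)² = 0.4122 mR/h
B: 3.64 × (2.78/28.0)² = 0.03588 mR/h
C: 15.2 × (1.84/7.40)² = 0.9398 mR/h
Total = 0.4122 + 0.03588 + 0.9398 = 1.388 mR/h.

1.39 mR/h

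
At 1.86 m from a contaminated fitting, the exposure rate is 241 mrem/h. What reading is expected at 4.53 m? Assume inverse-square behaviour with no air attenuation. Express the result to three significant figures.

Applying the 1/r² law, the rate at 4.53 m is
(1.86/4.53)² = 0.1686, so 241 × 0.1686 = 40.63 mrem/h.

40.6 mrem/h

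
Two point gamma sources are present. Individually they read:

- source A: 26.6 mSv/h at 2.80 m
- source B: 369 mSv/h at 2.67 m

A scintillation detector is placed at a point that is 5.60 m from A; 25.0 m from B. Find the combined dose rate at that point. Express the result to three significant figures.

Each source contributes Iᵢ·(dᵢ/rᵢ)²; contributions add.
A: 26.6 × (2.80/5.60)² = 6.650 mSv/h
B: 369 × (2.67/25.0)² = 4.209 mSv/h
Total = 6.650 + 4.209 = 10.86 mSv/h.

10.9 mSv/h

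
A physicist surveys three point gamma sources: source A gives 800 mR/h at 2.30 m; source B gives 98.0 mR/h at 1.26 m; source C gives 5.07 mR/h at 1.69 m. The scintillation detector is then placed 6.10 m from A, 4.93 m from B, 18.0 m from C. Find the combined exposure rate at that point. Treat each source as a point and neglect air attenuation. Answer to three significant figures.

By superposition, sum each source's inverse-square contribution:
A: 800 × (2.30/6.10)² = 113.7 mR/h
B: 98.0 × (1.26/4.93)² = 6.401 mR/h
C: 5.07 × (1.69/18.0)² = 0.04469 mR/h
Total = 113.7 + 6.401 + 0.04469 = 120.1 mR/h.

120 mR/h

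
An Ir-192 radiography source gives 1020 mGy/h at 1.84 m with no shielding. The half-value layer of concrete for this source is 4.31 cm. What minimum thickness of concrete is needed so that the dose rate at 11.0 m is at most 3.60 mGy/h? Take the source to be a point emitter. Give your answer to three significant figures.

At 11.0 m, distance alone gives (1.84/11.0)² = 0.02798, so 1020 × 0.02798 = 28.54 mGy/h.
Further attenuation needed: 28.54/3.60 = 7.928.
n = log₂(7.928) = 2.987 half-value layers.
Thickness = 2.987 × 4.31 cm = 12.87 cm.

12.9 cm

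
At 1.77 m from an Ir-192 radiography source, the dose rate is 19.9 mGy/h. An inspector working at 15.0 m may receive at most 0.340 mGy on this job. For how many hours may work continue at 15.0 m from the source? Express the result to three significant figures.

1.23 h

Intensity scales as (d₁/d₂)², so rate at 15.0 m:
19.9 × (1.77/15.0)² = 19.9 × 0.01392 = 0.2770 mGy/h.
Stay time = 0.340 mGy ÷ 0.2770 mGy/h = 1.227 h.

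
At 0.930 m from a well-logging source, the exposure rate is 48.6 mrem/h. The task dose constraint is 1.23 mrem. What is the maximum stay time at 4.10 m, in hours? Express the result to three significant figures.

Intensity scales as (d₁/d₂)², so rate at 4.10 m:
(0.930/4.10)² = 0.05145, so 48.6 × 0.05145 = 2.500 mrem/h.
Stay time = 1.23 mrem ÷ 2.500 mrem/h = 0.4920 h.

0.492 h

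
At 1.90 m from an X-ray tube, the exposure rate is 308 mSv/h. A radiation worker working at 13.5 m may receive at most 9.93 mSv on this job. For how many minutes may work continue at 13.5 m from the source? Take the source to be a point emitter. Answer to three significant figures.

97.7 min

By the inverse-square law, rate at 13.5 m:
308 × (1.90/13.5)² = 308 × 0.01981 = 6.101 mSv/h.
Stay time = 9.93 mSv ÷ 6.101 mSv/h = 1.628 h = 97.68 min.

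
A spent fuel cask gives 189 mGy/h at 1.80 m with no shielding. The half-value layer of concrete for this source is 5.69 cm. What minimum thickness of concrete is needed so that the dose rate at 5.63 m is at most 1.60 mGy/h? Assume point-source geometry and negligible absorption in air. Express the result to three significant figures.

At 5.63 m, distance alone gives (1.80/5.63)² = 0.1022, so 189 × 0.1022 = 19.32 mGy/h.
Further attenuation needed: 19.32/1.60 = 12.07.
n = log₂(12.07) = 3.593 half-value layers.
Thickness = 3.593 × 5.69 cm = 20.44 cm.

20.4 cm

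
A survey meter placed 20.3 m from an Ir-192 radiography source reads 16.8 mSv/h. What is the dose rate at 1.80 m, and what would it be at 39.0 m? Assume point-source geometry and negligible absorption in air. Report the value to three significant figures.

Using I₁d₁² = I₂d₂²,
At 1.80 m: (20.3/1.80)² = 127.2, so 16.8 × 127.2 = 2137 mSv/h
At 39.0 m: (1.80/39.0)² = 0.002130, so 2137 × 0.002130 = 4.552 mSv/h.

2140 mSv/h; 4.55 mSv/h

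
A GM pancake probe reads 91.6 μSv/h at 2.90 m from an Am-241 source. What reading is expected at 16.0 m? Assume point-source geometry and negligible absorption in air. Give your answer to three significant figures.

Using I₁d₁² = I₂d₂², the rate at 16.0 m is
(2.90/16.0)² = 0.03285, so 91.6 × 0.03285 = 3.009 μSv/h.

3.01 μSv/h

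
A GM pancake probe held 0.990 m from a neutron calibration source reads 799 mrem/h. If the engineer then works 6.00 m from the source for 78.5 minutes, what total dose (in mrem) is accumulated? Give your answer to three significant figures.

28.5 mrem

By the inverse-square law, rate at 6.00 m:
799 × (0.990/6.00)² = 799 × 0.02723 = 21.76 mrem/h.
Dose = rate × time = 21.76 mrem/h × 1.308 h = 28.46 mrem.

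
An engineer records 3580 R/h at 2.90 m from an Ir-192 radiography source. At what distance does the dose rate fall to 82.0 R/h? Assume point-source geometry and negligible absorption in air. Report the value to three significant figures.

19.2 m

Using I₁d₁² = I₂d₂², d₂ = d₁·√(I₁/I₂).
I₁/I₂ = 3580/82.0 = 43.66, so d₂ = 2.90 × √43.66 = 19.16 m.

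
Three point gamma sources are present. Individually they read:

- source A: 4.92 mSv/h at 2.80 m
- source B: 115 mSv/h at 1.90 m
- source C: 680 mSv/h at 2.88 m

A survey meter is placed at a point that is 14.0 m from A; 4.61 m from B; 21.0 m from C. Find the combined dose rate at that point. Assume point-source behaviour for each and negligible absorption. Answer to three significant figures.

32.5 mSv/h

Each source contributes Iᵢ·(dᵢ/rᵢ)²; contributions add.
A: 4.92 × (2.80/14.0)² = 0.1968 mSv/h
B: 115 × (1.90/4.61)² = 19.53 mSv/h
C: 680 × (2.88/21.0)² = 12.79 mSv/h
Total = 0.1968 + 19.53 + 12.79 = 32.52 mSv/h.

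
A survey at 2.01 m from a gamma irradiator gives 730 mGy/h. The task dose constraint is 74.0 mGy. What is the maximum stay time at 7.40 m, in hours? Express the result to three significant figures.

Using I₁d₁² = I₂d₂², rate at 7.40 m:
730 × (2.01/7.40)² = 730 × 0.07378 = 53.86 mGy/h.
Stay time = 74.0 mGy ÷ 53.86 mGy/h = 1.374 h.

1.37 h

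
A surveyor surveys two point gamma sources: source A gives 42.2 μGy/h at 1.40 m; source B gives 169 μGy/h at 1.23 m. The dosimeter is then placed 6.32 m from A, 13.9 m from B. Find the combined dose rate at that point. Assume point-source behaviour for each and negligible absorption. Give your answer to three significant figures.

3.39 μGy/h

Each source contributes Iᵢ·(dᵢ/rᵢ)²; contributions add.
A: 42.2 × (1.40/6.32)² = 2.071 μGy/h
B: 169 × (1.23/13.9)² = 1.323 μGy/h
Total = 2.071 + 1.323 = 3.394 μGy/h.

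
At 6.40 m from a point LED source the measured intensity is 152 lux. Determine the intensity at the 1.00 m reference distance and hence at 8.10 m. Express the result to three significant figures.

Intensity scales as (d₁/d₂)², so
At 1.00 m: (6.40/1.00)² = 40.96, so 152 × 40.96 = 6226 lux
At 8.10 m: (1.00/8.10)² = 0.01524, so 6226 × 0.01524 = 94.88 lux.

6230 lux; 94.9 lux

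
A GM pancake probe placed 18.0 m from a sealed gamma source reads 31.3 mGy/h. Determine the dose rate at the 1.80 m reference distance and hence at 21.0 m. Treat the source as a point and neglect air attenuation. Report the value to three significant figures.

By the inverse-square law,
At 1.80 m: 31.3 × (18.0/1.80)² = 31.3 × 100.0 = 3130 mGy/h
At 21.0 m: (1.80/21.0)² = 0.007347, so 3130 × 0.007347 = 23.00 mGy/h.

3130 mGy/h; 23.0 mGy/h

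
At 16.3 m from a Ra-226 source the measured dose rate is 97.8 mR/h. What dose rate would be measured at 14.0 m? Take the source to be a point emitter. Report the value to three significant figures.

Since intensity falls as 1/r², scaling from 16.3 m to 14.0 m:
97.8 × (16.3/14.0)² = 97.8 × 1.356 = 132.6 mR/h.

133 mR/h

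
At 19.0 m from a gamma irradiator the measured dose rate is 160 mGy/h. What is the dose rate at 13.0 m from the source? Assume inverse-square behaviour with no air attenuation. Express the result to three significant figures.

Since intensity falls as 1/r², scaling from 19.0 m to 13.0 m:
160 × (19.0/13.0)² = 160 × 2.136 = 341.8 mGy/h.

342 mGy/h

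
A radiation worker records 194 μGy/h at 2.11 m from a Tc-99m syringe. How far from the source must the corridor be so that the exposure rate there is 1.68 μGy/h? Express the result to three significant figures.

22.7 m

By the inverse-square law, d₂ = d₁·√(I₁/I₂).
I₁/I₂ = 194/1.68 = 115.5, so d₂ = 2.11 × √115.5 = 22.68 m.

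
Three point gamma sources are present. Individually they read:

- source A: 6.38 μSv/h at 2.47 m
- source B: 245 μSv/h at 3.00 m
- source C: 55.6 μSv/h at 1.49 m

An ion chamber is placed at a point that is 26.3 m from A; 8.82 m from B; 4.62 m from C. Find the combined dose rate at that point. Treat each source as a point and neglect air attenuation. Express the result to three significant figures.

34.2 μSv/h

Each source contributes Iᵢ·(dᵢ/rᵢ)²; contributions add.
A: 6.38 × (2.47/26.3)² = 0.05627 μSv/h
B: 245 × (3.00/8.82)² = 28.34 μSv/h
C: 55.6 × (1.49/4.62)² = 5.783 μSv/h
Total = 0.05627 + 28.34 + 5.783 = 34.18 μSv/h.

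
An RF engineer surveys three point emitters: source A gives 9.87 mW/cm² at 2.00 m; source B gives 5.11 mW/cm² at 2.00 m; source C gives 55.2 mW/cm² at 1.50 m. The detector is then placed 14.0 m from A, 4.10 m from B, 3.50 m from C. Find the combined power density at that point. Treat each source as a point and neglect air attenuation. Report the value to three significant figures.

Each source contributes Iᵢ·(dᵢ/rᵢ)²; contributions add.
A: 9.87 × (2.00/14.0)² = 0.2014 mW/cm²
B: 5.11 × (2.00/4.10)² = 1.216 mW/cm²
C: 55.2 × (1.50/3.50)² = 10.14 mW/cm²
Total = 0.2014 + 1.216 + 10.14 = 11.56 mW/cm².

11.6 mW/cm²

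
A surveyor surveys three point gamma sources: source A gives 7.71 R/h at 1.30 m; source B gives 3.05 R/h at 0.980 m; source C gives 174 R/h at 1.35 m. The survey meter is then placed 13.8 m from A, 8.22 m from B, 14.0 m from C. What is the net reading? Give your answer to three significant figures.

By superposition, sum each source's inverse-square contribution:
A: 7.71 × (1.30/13.8)² = 0.06842 R/h
B: 3.05 × (0.980/8.22)² = 0.04335 R/h
C: 174 × (1.35/14.0)² = 1.618 R/h
Total = 0.06842 + 0.04335 + 1.618 = 1.730 R/h.

1.73 R/h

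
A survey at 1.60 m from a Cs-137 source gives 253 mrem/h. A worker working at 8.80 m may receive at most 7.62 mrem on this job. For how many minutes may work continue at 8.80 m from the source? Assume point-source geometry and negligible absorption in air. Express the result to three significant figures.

Applying the 1/r² law, rate at 8.80 m:
(1.60/8.80)² = 0.03306, so 253 × 0.03306 = 8.364 mrem/h.
Stay time = 7.62 mrem ÷ 8.364 mrem/h = 0.9110 h = 54.66 min.

54.7 min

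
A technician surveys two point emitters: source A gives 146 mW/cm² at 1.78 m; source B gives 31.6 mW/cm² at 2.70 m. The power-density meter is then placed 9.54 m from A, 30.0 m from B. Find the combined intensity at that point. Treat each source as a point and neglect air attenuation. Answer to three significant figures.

5.34 mW/cm²

Each source contributes Iᵢ·(dᵢ/rᵢ)²; contributions add.
A: 146 × (1.78/9.54)² = 5.083 mW/cm²
B: 31.6 × (2.70/30.0)² = 0.2560 mW/cm²
Total = 5.083 + 0.2560 = 5.339 mW/cm².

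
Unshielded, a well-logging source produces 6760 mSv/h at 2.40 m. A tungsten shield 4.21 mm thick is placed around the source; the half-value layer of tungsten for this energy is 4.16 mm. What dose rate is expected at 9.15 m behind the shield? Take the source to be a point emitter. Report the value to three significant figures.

231 mSv/h

Distance alone: 6760 × (2.40/9.15)² = 6760 × 0.06880 = 465.1 mSv/h.
Shield: 4.21/4.16 = 1.012 half-value layers → attenuation 2^(−1.012) = 0.4959.
Combined: 465.1 × 0.4959 = 230.6 mSv/h.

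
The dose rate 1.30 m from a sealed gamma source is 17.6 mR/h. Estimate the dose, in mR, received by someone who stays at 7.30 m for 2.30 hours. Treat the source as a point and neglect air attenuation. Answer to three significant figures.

By the inverse-square law, rate at 7.30 m:
(1.30/7.30)² = 0.03171, so 17.6 × 0.03171 = 0.5581 mR/h.
Dose = rate × time = 0.5581 mR/h × 2.300 h = 1.284 mR.

1.28 mR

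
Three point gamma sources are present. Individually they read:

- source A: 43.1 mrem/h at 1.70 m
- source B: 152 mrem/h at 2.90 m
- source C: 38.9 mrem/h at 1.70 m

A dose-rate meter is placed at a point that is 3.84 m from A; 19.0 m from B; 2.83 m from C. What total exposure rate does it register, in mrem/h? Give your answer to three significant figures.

Each source contributes Iᵢ·(dᵢ/rᵢ)²; contributions add.
A: 43.1 × (1.70/3.84)² = 8.447 mrem/h
B: 152 × (2.90/19.0)² = 3.541 mrem/h
C: 38.9 × (1.70/2.83)² = 14.04 mrem/h
Total = 8.447 + 3.541 + 14.04 = 26.03 mrem/h.

26.0 mrem/h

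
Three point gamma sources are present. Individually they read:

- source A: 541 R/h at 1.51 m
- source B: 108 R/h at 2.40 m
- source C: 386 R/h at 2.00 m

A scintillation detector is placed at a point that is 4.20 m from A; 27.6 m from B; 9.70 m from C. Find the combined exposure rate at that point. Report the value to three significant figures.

Each source contributes Iᵢ·(dᵢ/rᵢ)²; contributions add.
A: 541 × (1.51/4.20)² = 69.93 R/h
B: 108 × (2.40/27.6)² = 0.8166 R/h
C: 386 × (2.00/9.70)² = 16.41 R/h
Total = 69.93 + 0.8166 + 16.41 = 87.16 R/h.

87.2 R/h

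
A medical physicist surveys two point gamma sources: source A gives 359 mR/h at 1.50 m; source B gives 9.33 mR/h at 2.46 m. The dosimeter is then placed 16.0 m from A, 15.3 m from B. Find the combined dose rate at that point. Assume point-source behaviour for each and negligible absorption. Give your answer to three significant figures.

By superposition, sum each source's inverse-square contribution:
A: 359 × (1.50/16.0)² = 3.155 mR/h
B: 9.33 × (2.46/15.3)² = 0.2412 mR/h
Total = 3.155 + 0.2412 = 3.396 mR/h.

3.40 mR/h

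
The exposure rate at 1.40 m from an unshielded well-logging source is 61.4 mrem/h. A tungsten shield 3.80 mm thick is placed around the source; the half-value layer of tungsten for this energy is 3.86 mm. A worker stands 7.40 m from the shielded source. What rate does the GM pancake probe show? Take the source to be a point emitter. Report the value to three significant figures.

Distance alone: 61.4 × (1.40/7.40)² = 61.4 × 0.03579 = 2.198 mrem/h.
Shield: 3.80/3.86 = 0.9845 half-value layers → attenuation 2^(−0.9845) = 0.5054.
Combined: 2.198 × 0.5054 = 1.111 mrem/h.

1.11 mrem/h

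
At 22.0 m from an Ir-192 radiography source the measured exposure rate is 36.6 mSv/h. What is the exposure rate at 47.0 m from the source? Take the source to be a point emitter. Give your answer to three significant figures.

Using I₁d₁² = I₂d₂², scaling from 22.0 m to 47.0 m:
36.6 × (22.0/47.0)² = 36.6 × 0.2191 = 8.019 mSv/h.

8.02 mSv/h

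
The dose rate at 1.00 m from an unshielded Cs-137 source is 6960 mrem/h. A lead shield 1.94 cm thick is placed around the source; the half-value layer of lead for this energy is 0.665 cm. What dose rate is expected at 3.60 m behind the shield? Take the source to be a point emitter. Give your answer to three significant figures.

71.1 mrem/h

Distance alone: 6960 × (1.00/3.60)² = 6960 × 0.07716 = 537.0 mrem/h.
Shield: 1.94/0.665 = 2.917 half-value layers → attenuation 2^(−2.917) = 0.1324.
Combined: 537.0 × 0.1324 = 71.10 mrem/h.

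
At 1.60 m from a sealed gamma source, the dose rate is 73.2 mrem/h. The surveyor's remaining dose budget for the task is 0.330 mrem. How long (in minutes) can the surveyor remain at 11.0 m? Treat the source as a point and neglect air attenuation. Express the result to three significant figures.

Using I₁d₁² = I₂d₂², rate at 11.0 m:
(1.60/11.0)² = 0.02116, so 73.2 × 0.02116 = 1.549 mrem/h.
Stay time = 0.330 mrem ÷ 1.549 mrem/h = 0.2130 h = 12.78 min.

12.8 min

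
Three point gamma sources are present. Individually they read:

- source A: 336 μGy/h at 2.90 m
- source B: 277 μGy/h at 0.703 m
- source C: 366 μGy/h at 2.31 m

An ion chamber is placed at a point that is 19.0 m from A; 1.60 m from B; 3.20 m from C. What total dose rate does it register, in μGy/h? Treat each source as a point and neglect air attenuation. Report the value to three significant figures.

Each source contributes Iᵢ·(dᵢ/rᵢ)²; contributions add.
A: 336 × (2.90/19.0)² = 7.828 μGy/h
B: 277 × (0.703/1.60)² = 53.47 μGy/h
C: 366 × (2.31/3.20)² = 190.7 μGy/h
Total = 7.828 + 53.47 + 190.7 = 252.0 μGy/h.

252 μGy/h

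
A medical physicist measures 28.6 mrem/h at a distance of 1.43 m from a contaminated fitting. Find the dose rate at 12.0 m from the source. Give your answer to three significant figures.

0.406 mrem/h

Since intensity falls as 1/r², the rate at 12.0 m is
28.6 × (1.43/12.0)² = 28.6 × 0.01420 = 0.4061 mrem/h.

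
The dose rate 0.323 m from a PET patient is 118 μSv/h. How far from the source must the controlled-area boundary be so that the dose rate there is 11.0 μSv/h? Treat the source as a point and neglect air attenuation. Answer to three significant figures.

1.06 m

Since intensity falls as 1/r², d₂ = d₁·√(I₁/I₂).
I₁/I₂ = 118/11.0 = 10.73, so d₂ = 0.323 × √10.73 = 1.058 m.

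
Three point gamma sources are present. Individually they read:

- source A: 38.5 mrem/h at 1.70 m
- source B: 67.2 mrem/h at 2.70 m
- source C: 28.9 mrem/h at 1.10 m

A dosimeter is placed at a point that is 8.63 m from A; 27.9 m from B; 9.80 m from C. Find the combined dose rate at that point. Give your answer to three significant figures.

2.49 mrem/h

By superposition, sum each source's inverse-square contribution:
A: 38.5 × (1.70/8.63)² = 1.494 mrem/h
B: 67.2 × (2.70/27.9)² = 0.6293 mrem/h
C: 28.9 × (1.10/9.80)² = 0.3641 mrem/h
Total = 1.494 + 0.6293 + 0.3641 = 2.487 mrem/h.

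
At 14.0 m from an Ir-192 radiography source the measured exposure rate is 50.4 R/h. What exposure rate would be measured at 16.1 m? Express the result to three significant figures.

Using I₁d₁² = I₂d₂², scaling from 14.0 m to 16.1 m:
50.4 × (14.0/16.1)² = 50.4 × 0.7561 = 38.11 R/h.

38.1 R/h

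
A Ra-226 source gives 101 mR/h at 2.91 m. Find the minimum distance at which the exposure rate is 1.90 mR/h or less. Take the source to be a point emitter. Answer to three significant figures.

21.2 m

Using I₁d₁² = I₂d₂², d₂ = d₁·√(I₁/I₂).
I₁/I₂ = 101/1.90 = 53.16, so d₂ = 2.91 × √53.16 = 21.22 m.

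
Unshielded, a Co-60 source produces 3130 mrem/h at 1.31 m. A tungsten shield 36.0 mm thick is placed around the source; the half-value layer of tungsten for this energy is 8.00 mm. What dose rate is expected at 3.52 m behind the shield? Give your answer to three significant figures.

19.2 mrem/h

Distance alone: (1.31/3.52)² = 0.1385, so 3130 × 0.1385 = 433.5 mrem/h.
Shield: 36.0/8.00 = 4.500 half-value layers → attenuation 2^(−4.500) = 0.04419.
Combined: 433.5 × 0.04419 = 19.16 mrem/h.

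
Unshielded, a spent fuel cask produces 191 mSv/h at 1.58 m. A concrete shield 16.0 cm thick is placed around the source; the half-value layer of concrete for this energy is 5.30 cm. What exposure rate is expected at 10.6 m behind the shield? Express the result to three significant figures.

0.524 mSv/h

Distance alone: (1.58/10.6)² = 0.02222, so 191 × 0.02222 = 4.244 mSv/h.
Shield: 16.0/5.30 = 3.019 half-value layers → attenuation 2^(−3.019) = 0.1234.
Combined: 4.244 × 0.1234 = 0.5237 mSv/h.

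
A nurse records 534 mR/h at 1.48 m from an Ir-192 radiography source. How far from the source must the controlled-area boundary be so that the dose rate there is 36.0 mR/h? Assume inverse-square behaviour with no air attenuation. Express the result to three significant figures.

Intensity scales as (d₁/d₂)², so d₂ = d₁·√(I₁/I₂).
I₁/I₂ = 534/36.0 = 14.83, so d₂ = 1.48 × √14.83 = 5.699 m.

5.70 m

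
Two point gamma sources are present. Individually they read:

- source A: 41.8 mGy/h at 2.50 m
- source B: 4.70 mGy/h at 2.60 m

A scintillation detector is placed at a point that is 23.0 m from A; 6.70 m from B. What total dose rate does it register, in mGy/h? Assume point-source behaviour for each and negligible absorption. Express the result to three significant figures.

By superposition, sum each source's inverse-square contribution:
A: 41.8 × (2.50/23.0)² = 0.4939 mGy/h
B: 4.70 × (2.60/6.70)² = 0.7078 mGy/h
Total = 0.4939 + 0.7078 = 1.202 mGy/h.

1.20 mGy/h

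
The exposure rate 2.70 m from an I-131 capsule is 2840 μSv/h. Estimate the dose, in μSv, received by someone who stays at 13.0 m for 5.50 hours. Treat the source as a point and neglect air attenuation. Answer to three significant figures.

674 μSv

Using I₁d₁² = I₂d₂², rate at 13.0 m:
(2.70/13.0)² = 0.04314, so 2840 × 0.04314 = 122.5 μSv/h.
Dose = rate × time = 122.5 μSv/h × 5.500 h = 673.8 μSv.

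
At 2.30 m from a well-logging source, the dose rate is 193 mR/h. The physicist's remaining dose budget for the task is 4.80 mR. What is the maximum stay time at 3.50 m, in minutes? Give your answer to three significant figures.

Applying the 1/r² law, rate at 3.50 m:
(2.30/3.50)² = 0.4318, so 193 × 0.4318 = 83.34 mR/h.
Stay time = 4.80 mR ÷ 83.34 mR/h = 0.05760 h = 3.456 min.

3.46 min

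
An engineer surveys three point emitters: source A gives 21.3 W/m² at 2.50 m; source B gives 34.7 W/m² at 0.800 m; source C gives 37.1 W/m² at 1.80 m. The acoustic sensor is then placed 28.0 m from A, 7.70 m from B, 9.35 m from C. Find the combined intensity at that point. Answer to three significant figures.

1.92 W/m²

Each source contributes Iᵢ·(dᵢ/rᵢ)²; contributions add.
A: 21.3 × (2.50/28.0)² = 0.1698 W/m²
B: 34.7 × (0.800/7.70)² = 0.3746 W/m²
C: 37.1 × (1.80/9.35)² = 1.375 W/m²
Total = 0.1698 + 0.3746 + 1.375 = 1.919 W/m².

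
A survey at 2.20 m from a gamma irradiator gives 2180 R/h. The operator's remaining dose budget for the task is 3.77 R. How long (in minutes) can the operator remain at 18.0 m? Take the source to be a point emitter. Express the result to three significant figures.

6.95 min

Applying the 1/r² law, rate at 18.0 m:
(2.20/18.0)² = 0.01494, so 2180 × 0.01494 = 32.57 R/h.
Stay time = 3.77 R ÷ 32.57 R/h = 0.1158 h = 6.948 min.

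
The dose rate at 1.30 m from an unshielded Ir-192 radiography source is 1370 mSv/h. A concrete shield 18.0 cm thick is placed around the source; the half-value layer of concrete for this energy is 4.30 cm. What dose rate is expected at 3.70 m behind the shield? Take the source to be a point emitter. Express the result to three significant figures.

Distance alone: 1370 × (1.30/3.70)² = 1370 × 0.1234 = 169.1 mSv/h.
Shield: 18.0/4.30 = 4.186 half-value layers → attenuation 2^(−4.186) = 0.05494.
Combined: 169.1 × 0.05494 = 9.290 mSv/h.

9.29 mSv/h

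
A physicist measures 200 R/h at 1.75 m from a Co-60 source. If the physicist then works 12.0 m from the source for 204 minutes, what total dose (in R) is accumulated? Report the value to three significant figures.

Since intensity falls as 1/r², rate at 12.0 m:
200 × (1.75/12.0)² = 200 × 0.02127 = 4.254 R/h.
Dose = rate × time = 4.254 R/h × 3.400 h = 14.46 R.

14.5 R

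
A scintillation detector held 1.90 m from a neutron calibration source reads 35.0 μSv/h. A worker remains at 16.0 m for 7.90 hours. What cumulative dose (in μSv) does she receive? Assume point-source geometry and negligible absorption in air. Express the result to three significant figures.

Using I₁d₁² = I₂d₂², rate at 16.0 m:
(1.90/16.0)² = 0.01410, so 35.0 × 0.01410 = 0.4935 μSv/h.
Dose = rate × time = 0.4935 μSv/h × 7.900 h = 3.899 μSv.

3.90 μSv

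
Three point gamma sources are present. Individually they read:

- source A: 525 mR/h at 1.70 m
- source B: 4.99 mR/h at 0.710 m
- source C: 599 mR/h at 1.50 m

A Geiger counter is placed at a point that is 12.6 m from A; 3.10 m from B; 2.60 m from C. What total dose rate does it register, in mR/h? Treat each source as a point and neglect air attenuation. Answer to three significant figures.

209 mR/h

By superposition, sum each source's inverse-square contribution:
A: 525 × (1.70/12.6)² = 9.557 mR/h
B: 4.99 × (0.710/3.10)² = 0.2618 mR/h
C: 599 × (1.50/2.60)² = 199.4 mR/h
Total = 9.557 + 0.2618 + 199.4 = 209.2 mR/h.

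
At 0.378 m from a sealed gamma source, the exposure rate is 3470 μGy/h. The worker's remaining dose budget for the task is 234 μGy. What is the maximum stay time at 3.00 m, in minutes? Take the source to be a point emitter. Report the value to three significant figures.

By the inverse-square law, rate at 3.00 m:
(0.378/3.00)² = 0.01588, so 3470 × 0.01588 = 55.10 μGy/h.
Stay time = 234 μGy ÷ 55.10 μGy/h = 4.247 h = 254.8 min.

255 min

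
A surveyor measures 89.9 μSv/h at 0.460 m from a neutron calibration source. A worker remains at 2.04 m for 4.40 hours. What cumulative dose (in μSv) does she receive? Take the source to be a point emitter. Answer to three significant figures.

By the inverse-square law, rate at 2.04 m:
89.9 × (0.460/2.04)² = 89.9 × 0.05085 = 4.571 μSv/h.
Dose = rate × time = 4.571 μSv/h × 4.400 h = 20.11 μSv.

20.1 μSv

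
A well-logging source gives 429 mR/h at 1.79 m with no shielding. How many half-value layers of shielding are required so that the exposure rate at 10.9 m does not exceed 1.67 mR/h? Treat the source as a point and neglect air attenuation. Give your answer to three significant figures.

At 10.9 m, distance alone gives 429 × (1.79/10.9)² = 429 × 0.02697 = 11.57 mR/h.
Further attenuation needed: 11.57/1.67 = 6.928.
n = log₂(6.928) = 2.792 half-value layers.

2.79 half-value layers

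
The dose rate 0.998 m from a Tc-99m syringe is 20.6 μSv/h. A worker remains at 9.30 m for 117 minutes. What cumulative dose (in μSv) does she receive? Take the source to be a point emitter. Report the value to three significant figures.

0.463 μSv

Using I₁d₁² = I₂d₂², rate at 9.30 m:
20.6 × (0.998/9.30)² = 20.6 × 0.01152 = 0.2373 μSv/h.
Dose = rate × time = 0.2373 μSv/h × 1.950 h = 0.4627 μSv.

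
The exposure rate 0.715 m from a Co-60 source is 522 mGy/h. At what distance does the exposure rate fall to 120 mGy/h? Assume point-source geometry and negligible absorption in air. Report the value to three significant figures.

Intensity scales as (d₁/d₂)², so d₂ = d₁·√(I₁/I₂).
I₁/I₂ = 522/120 = 4.350, so d₂ = 0.715 × √4.350 = 1.491 m.

1.49 m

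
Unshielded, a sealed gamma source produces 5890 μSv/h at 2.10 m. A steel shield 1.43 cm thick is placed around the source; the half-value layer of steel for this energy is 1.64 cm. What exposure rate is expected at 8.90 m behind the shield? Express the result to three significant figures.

179 μSv/h

Distance alone: 5890 × (2.10/8.90)² = 5890 × 0.05567 = 327.9 μSv/h.
Shield: 1.43/1.64 = 0.8720 half-value layers → attenuation 2^(−0.8720) = 0.5464.
Combined: 327.9 × 0.5464 = 179.2 μSv/h.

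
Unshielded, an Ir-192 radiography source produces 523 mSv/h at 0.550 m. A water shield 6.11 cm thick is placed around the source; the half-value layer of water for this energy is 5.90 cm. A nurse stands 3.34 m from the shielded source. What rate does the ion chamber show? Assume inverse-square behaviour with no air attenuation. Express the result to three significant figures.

Distance alone: 523 × (0.550/3.34)² = 523 × 0.02712 = 14.18 mSv/h.
Shield: 6.11/5.90 = 1.036 half-value layers → attenuation 2^(−1.036) = 0.4877.
Combined: 14.18 × 0.4877 = 6.916 mSv/h.

6.92 mSv/h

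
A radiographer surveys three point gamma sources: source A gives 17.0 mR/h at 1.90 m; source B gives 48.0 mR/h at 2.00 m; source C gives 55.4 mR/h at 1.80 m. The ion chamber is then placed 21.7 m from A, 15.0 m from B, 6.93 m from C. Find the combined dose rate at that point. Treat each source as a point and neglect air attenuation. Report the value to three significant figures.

4.72 mR/h

Each source contributes Iᵢ·(dᵢ/rᵢ)²; contributions add.
A: 17.0 × (1.90/21.7)² = 0.1303 mR/h
B: 48.0 × (2.00/15.0)² = 0.8533 mR/h
C: 55.4 × (1.80/6.93)² = 3.738 mR/h
Total = 0.1303 + 0.8533 + 3.738 = 4.722 mR/h.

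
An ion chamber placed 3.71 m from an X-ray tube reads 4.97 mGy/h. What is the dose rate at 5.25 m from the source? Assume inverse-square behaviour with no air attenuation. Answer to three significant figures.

2.48 mGy/h

Applying the 1/r² law, scaling from 3.71 m to 5.25 m:
4.97 × (3.71/5.25)² = 4.97 × 0.4994 = 2.482 mGy/h.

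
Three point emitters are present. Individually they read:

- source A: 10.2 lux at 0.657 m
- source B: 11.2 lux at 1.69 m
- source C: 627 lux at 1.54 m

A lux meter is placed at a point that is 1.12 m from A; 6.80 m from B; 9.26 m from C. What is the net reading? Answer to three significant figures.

21.5 lux

Each source contributes Iᵢ·(dᵢ/rᵢ)²; contributions add.
A: 10.2 × (0.657/1.12)² = 3.510 lux
B: 11.2 × (1.69/6.80)² = 0.6918 lux
C: 627 × (1.54/9.26)² = 17.34 lux
Total = 3.510 + 0.6918 + 17.34 = 21.54 lux.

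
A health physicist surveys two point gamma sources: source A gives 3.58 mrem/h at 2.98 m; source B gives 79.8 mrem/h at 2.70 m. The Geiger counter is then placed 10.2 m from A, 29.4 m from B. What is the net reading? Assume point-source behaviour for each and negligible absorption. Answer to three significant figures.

0.979 mrem/h

By superposition, sum each source's inverse-square contribution:
A: 3.58 × (2.98/10.2)² = 0.3056 mrem/h
B: 79.8 × (2.70/29.4)² = 0.6730 mrem/h
Total = 0.3056 + 0.6730 = 0.9786 mrem/h.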